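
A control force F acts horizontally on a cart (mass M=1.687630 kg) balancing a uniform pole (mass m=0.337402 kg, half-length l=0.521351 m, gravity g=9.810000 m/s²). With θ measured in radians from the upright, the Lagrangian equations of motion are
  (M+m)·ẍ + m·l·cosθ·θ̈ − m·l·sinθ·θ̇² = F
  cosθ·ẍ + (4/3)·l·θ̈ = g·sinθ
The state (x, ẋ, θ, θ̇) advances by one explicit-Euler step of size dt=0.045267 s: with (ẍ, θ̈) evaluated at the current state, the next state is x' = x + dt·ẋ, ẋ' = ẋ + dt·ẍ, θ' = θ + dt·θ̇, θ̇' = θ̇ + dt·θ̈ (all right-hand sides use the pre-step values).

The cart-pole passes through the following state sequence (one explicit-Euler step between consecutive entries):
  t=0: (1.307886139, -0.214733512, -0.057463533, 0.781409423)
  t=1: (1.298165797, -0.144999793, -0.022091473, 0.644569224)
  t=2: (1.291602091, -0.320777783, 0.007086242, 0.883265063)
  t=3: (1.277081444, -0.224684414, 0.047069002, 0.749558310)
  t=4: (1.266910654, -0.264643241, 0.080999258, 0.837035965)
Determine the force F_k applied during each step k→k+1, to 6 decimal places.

step 0→1:
  ẍ = (ẋ'−ẋ)/dt = (-0.144999793−-0.214733512)/0.045267 = 1.540498
  θ̈ = (θ̇'−θ̇)/dt = (0.644569224−0.781409423)/0.045267 = -3.022957
  sinθ=-0.057432, cosθ=0.998349
  F = (M+m)·ẍ + m·l·cosθ·θ̈ − m·l·sinθ·θ̇² = 3.119558 + -0.530875 − -0.006169 = 2.594851
step 1→2:
  ẍ = (ẋ'−ẋ)/dt = (-0.320777783−-0.144999793)/0.045267 = -3.883138
  θ̈ = (θ̇'−θ̇)/dt = (0.883265063−0.644569224)/0.045267 = 5.273065
  sinθ=-0.022090, cosθ=0.999756
  F = (M+m)·ẍ + m·l·cosθ·θ̈ − m·l·sinθ·θ̇² = -7.863478 + 0.927332 − -0.001614 = -6.934532
step 2→3:
  ẍ = (ẋ'−ẋ)/dt = (-0.224684414−-0.320777783)/0.045267 = 2.122813
  θ̈ = (θ̇'−θ̇)/dt = (0.749558310−0.883265063)/0.045267 = -2.953736
  sinθ=0.007086, cosθ=0.999975
  F = (M+m)·ẍ + m·l·cosθ·θ̈ − m·l·sinθ·θ̇² = 4.298764 + -0.519563 − 0.000972 = 3.778228
step 3→4:
  ẍ = (ẋ'−ẋ)/dt = (-0.264643241−-0.224684414)/0.045267 = -0.882736
  θ̈ = (θ̇'−θ̇)/dt = (0.837035965−0.749558310)/0.045267 = 1.932482
  sinθ=0.047052, cosθ=0.998892
  F = (M+m)·ẍ + m·l·cosθ·θ̈ − m·l·sinθ·θ̇² = -1.787569 + 0.339556 − 0.004650 = -1.452663

F_0 = 2.594851 N
F_1 = -6.934532 N
F_2 = 3.778228 N
F_3 = -1.452663 N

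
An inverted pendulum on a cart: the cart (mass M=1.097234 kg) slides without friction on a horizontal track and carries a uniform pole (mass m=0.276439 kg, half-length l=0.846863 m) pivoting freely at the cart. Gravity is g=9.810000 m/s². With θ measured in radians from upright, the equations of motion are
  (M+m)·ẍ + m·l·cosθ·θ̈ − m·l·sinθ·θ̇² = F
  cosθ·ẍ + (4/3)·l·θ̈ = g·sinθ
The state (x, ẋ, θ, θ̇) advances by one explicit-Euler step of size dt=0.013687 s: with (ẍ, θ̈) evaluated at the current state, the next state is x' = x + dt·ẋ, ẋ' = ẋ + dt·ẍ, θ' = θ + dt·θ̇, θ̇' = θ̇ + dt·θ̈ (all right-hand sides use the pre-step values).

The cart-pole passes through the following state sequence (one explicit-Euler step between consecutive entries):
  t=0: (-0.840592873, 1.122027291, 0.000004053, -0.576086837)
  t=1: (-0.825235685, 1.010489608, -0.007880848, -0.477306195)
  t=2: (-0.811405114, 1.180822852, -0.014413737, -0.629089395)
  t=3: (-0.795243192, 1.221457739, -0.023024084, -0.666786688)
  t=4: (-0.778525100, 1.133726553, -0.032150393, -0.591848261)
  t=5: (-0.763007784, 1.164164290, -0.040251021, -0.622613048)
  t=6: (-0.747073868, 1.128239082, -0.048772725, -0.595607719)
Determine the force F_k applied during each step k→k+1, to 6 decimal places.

step 0→1:
  ẍ = (ẋ'−ẋ)/dt = (1.010489608−1.122027291)/0.013687 = -8.149170
  θ̈ = (θ̇'−θ̇)/dt = (-0.477306195−-0.576086837)/0.013687 = 7.217114
  sinθ=0.000004, cosθ=1.000000
  F = (M+m)·ẍ + m·l·cosθ·θ̈ − m·l·sinθ·θ̇² = -11.194294 + 1.689569 − 0.000000 = -9.504725
step 1→2:
  ẍ = (ẋ'−ẋ)/dt = (1.180822852−1.010489608)/0.013687 = 12.444893
  θ̈ = (θ̇'−θ̇)/dt = (-0.629089395−-0.477306195)/0.013687 = -11.089589
  sinθ=-0.007881, cosθ=0.999969
  F = (M+m)·ẍ + m·l·cosθ·θ̈ − m·l·sinθ·θ̇² = 17.095213 + -2.596058 − -0.000420 = 14.499575
step 2→3:
  ẍ = (ẋ'−ẋ)/dt = (1.221457739−1.180822852)/0.013687 = 2.968867
  θ̈ = (θ̇'−θ̇)/dt = (-0.666786688−-0.629089395)/0.013687 = -2.754241
  sinθ=-0.014413, cosθ=0.999896
  F = (M+m)·ẍ + m·l·cosθ·θ̈ − m·l·sinθ·θ̇² = 4.078253 + -0.644717 − -0.001335 = 3.434871
step 3→4:
  ẍ = (ẋ'−ẋ)/dt = (1.133726553−1.221457739)/0.013687 = -6.409818
  θ̈ = (θ̇'−θ̇)/dt = (-0.591848261−-0.666786688)/0.013687 = 5.475154
  sinθ=-0.023022, cosθ=0.999735
  F = (M+m)·ẍ + m·l·cosθ·θ̈ − m·l·sinθ·θ̇² = -8.804995 + 1.281426 − -0.002396 = -7.521172
step 4→5:
  ẍ = (ẋ'−ẋ)/dt = (1.164164290−1.133726553)/0.013687 = 2.223843
  θ̈ = (θ̇'−θ̇)/dt = (-0.622613048−-0.591848261)/0.013687 = -2.247738
  sinθ=-0.032145, cosθ=0.999483
  F = (M+m)·ẍ + m·l·cosθ·θ̈ − m·l·sinθ·θ̇² = 3.054833 + -0.525937 − -0.002636 = 2.531532
step 5→6:
  ẍ = (ẋ'−ẋ)/dt = (1.128239082−1.164164290)/0.013687 = -2.624769
  θ̈ = (θ̇'−θ̇)/dt = (-0.595607719−-0.622613048)/0.013687 = 1.973064
  sinθ=-0.040240, cosθ=0.999190
  F = (M+m)·ẍ + m·l·cosθ·θ̈ − m·l·sinθ·θ̇² = -3.605574 + 0.461532 − -0.003652 = -3.140390

F_0 = -9.504725 N
F_1 = 14.499575 N
F_2 = 3.434871 N
F_3 = -7.521172 N
F_4 = 2.531532 N
F_5 = -3.140390 N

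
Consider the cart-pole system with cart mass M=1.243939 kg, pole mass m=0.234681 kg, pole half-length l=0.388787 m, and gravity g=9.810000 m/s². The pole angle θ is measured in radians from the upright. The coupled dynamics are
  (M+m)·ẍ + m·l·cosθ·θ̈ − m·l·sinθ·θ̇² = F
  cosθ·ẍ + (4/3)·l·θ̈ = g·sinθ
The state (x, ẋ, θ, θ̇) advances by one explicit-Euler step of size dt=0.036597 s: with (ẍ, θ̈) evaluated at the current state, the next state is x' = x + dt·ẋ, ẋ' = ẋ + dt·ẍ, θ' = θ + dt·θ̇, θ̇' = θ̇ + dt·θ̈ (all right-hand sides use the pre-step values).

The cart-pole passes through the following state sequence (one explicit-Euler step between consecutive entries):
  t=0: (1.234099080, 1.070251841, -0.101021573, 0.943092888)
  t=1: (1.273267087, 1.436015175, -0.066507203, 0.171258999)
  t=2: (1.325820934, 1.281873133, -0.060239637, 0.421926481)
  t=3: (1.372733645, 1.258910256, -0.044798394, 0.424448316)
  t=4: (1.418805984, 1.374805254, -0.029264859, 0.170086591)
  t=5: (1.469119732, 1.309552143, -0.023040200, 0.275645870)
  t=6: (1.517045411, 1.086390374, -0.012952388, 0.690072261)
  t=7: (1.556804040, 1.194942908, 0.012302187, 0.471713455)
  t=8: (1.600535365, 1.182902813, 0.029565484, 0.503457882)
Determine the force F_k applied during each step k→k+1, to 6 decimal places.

F_0 = 12.871566 N
F_1 = -5.604023 N
F_2 = -0.920510 N
F_3 = 4.049695 N
F_4 = -2.373269 N
F_5 = -7.983250 N
F_6 = 3.842035 N
F_7 = -0.407566 N

step 0→1:
  ẍ = (ẋ'−ẋ)/dt = (1.436015175−1.070251841)/0.036597 = 9.994353
  θ̈ = (θ̇'−θ̇)/dt = (0.171258999−0.943092888)/0.036597 = -21.090086
  sinθ=-0.100850, cosθ=0.994902
  F = (M+m)·ẍ + m·l·cosθ·θ̈ − m·l·sinθ·θ̇² = 14.777850 + -1.914468 − -0.008184 = 12.871566
step 1→2:
  ẍ = (ẋ'−ẋ)/dt = (1.281873133−1.436015175)/0.036597 = -4.211876
  θ̈ = (θ̇'−θ̇)/dt = (0.421926481−0.171258999)/0.036597 = 6.849400
  sinθ=-0.066458, cosθ=0.997789
  F = (M+m)·ẍ + m·l·cosθ·θ̈ − m·l·sinθ·θ̇² = -6.227765 + 0.623564 − -0.000178 = -5.604023
step 2→3:
  ẍ = (ẋ'−ẋ)/dt = (1.258910256−1.281873133)/0.036597 = -0.627452
  θ̈ = (θ̇'−θ̇)/dt = (0.424448316−0.421926481)/0.036597 = 0.068908
  sinθ=-0.060203, cosθ=0.998186
  F = (M+m)·ẍ + m·l·cosθ·θ̈ − m·l·sinθ·θ̇² = -0.927764 + 0.006276 − -0.000978 = -0.920510
step 3→4:
  ẍ = (ẋ'−ẋ)/dt = (1.374805254−1.258910256)/0.036597 = 3.166790
  θ̈ = (θ̇'−θ̇)/dt = (0.170086591−0.424448316)/0.036597 = -6.950344
  sinθ=-0.044783, cosθ=0.998997
  F = (M+m)·ẍ + m·l·cosθ·θ̈ − m·l·sinθ·θ̇² = 4.682478 + -0.633520 − -0.000736 = 4.049695
step 4→5:
  ẍ = (ẋ'−ẋ)/dt = (1.309552143−1.374805254)/0.036597 = -1.783018
  θ̈ = (θ̇'−θ̇)/dt = (0.275645870−0.170086591)/0.036597 = 2.884370
  sinθ=-0.029261, cosθ=0.999572
  F = (M+m)·ẍ + m·l·cosθ·θ̈ − m·l·sinθ·θ̇² = -2.636406 + 0.263060 − -0.000077 = -2.373269
step 5→6:
  ẍ = (ẋ'−ẋ)/dt = (1.086390374−1.309552143)/0.036597 = -6.097816
  θ̈ = (θ̇'−θ̇)/dt = (0.690072261−0.275645870)/0.036597 = 11.324054
  sinθ=-0.023038, cosθ=0.999735
  F = (M+m)·ẍ + m·l·cosθ·θ̈ − m·l·sinθ·θ̇² = -9.016353 + 1.032943 − -0.000160 = -7.983250
step 6→7:
  ẍ = (ẋ'−ẋ)/dt = (1.194942908−1.086390374)/0.036597 = 2.966159
  θ̈ = (θ̇'−θ̇)/dt = (0.471713455−0.690072261)/0.036597 = -5.966577
  sinθ=-0.012952, cosθ=0.999916
  F = (M+m)·ẍ + m·l·cosθ·θ̈ − m·l·sinθ·θ̇² = 4.385823 + -0.544350 − -0.000563 = 3.842035
step 7→8:
  ẍ = (ẋ'−ẋ)/dt = (1.182902813−1.194942908)/0.036597 = -0.328991
  θ̈ = (θ̇'−θ̇)/dt = (0.503457882−0.471713455)/0.036597 = 0.867405
  sinθ=0.012302, cosθ=0.999924
  F = (M+m)·ẍ + m·l·cosθ·θ̈ − m·l·sinθ·θ̇² = -0.486453 + 0.079137 − 0.000250 = -0.407566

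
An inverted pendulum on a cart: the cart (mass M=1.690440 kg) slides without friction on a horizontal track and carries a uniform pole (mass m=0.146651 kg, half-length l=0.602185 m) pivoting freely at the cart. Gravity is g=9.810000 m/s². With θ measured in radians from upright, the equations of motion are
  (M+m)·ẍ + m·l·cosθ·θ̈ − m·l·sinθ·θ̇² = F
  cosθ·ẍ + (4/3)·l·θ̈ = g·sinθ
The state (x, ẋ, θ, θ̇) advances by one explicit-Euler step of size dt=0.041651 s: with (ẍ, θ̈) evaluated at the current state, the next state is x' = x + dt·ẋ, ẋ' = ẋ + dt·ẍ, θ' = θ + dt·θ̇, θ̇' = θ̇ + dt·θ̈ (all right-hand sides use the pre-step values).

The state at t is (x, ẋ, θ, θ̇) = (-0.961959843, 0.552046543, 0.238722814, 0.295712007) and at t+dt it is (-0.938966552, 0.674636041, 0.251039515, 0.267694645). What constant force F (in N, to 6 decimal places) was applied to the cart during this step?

ẍ = (ẋ'−ẋ)/dt = (0.674636041−0.552046543)/0.041651 = 2.943255
θ̈ = (θ̇'−θ̇)/dt = (0.267694645−0.295712007)/0.041651 = -0.672670
sinθ=0.236462, cosθ=0.971641
F = (M+m)·ẍ + m·l·cosθ·θ̈ − m·l·sinθ·θ̇² = 5.407027 + -0.057719 − 0.001826 = 5.347481

F = 5.347481 N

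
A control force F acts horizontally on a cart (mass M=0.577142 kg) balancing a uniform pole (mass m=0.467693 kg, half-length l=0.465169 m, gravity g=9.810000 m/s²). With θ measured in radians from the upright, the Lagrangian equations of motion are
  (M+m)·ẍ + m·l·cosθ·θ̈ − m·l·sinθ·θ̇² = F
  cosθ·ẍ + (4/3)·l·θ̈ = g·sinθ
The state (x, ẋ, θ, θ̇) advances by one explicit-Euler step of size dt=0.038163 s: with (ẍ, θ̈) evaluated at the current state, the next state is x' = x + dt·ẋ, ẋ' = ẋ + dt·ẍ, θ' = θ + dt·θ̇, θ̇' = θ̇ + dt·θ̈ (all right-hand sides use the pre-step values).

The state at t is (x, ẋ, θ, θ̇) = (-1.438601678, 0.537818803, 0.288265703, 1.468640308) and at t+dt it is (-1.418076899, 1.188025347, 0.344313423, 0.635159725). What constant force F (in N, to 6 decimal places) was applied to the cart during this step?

F = 13.112714 N

ẍ = (ẋ'−ẋ)/dt = (1.188025347−0.537818803)/0.038163 = 17.037616
θ̈ = (θ̇'−θ̇)/dt = (0.635159725−1.468640308)/0.038163 = -21.840017
sinθ=0.284290, cosθ=0.958738
F = (M+m)·ẍ + m·l·cosθ·θ̈ − m·l·sinθ·θ̇² = 17.801498 + -4.555381 − 0.133403 = 13.112714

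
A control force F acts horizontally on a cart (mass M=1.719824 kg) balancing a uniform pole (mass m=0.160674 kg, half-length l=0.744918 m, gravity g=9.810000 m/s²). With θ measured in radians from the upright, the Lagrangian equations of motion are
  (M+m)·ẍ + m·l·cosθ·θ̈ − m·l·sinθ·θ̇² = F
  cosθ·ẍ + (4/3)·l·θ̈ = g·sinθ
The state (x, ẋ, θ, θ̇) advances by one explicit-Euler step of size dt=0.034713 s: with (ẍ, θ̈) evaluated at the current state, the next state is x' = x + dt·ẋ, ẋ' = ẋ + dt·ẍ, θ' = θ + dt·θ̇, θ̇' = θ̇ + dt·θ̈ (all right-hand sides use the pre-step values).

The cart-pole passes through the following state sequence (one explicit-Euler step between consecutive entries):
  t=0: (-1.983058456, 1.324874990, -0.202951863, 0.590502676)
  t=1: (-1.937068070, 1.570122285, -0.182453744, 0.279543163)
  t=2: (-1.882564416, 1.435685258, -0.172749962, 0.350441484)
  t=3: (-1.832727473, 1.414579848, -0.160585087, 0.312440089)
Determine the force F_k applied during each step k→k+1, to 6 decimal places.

step 0→1:
  ẍ = (ẋ'−ẋ)/dt = (1.570122285−1.324874990)/0.034713 = 7.064999
  θ̈ = (θ̇'−θ̇)/dt = (0.279543163−0.590502676)/0.034713 = -8.958013
  sinθ=-0.201561, cosθ=0.979476
  F = (M+m)·ẍ + m·l·cosθ·θ̈ − m·l·sinθ·θ̇² = 13.285716 + -1.050170 − -0.008412 = 12.243958
step 1→2:
  ẍ = (ẋ'−ẋ)/dt = (1.435685258−1.570122285)/0.034713 = -3.872815
  θ̈ = (θ̇'−θ̇)/dt = (0.350441484−0.279543163)/0.034713 = 2.042414
  sinθ=-0.181443, cosθ=0.983401
  F = (M+m)·ẍ + m·l·cosθ·θ̈ − m·l·sinθ·θ̇² = -7.282821 + 0.240397 − -0.001697 = -7.040727
step 2→3:
  ẍ = (ẋ'−ẋ)/dt = (1.414579848−1.435685258)/0.034713 = -0.607997
  θ̈ = (θ̇'−θ̇)/dt = (0.312440089−0.350441484)/0.034713 = -1.094731
  sinθ=-0.171892, cosθ=0.985116
  F = (M+m)·ẍ + m·l·cosθ·θ̈ − m·l·sinθ·θ̇² = -1.143338 + -0.129077 − -0.002527 = -1.269888

F_0 = 12.243958 N
F_1 = -7.040727 N
F_2 = -1.269888 N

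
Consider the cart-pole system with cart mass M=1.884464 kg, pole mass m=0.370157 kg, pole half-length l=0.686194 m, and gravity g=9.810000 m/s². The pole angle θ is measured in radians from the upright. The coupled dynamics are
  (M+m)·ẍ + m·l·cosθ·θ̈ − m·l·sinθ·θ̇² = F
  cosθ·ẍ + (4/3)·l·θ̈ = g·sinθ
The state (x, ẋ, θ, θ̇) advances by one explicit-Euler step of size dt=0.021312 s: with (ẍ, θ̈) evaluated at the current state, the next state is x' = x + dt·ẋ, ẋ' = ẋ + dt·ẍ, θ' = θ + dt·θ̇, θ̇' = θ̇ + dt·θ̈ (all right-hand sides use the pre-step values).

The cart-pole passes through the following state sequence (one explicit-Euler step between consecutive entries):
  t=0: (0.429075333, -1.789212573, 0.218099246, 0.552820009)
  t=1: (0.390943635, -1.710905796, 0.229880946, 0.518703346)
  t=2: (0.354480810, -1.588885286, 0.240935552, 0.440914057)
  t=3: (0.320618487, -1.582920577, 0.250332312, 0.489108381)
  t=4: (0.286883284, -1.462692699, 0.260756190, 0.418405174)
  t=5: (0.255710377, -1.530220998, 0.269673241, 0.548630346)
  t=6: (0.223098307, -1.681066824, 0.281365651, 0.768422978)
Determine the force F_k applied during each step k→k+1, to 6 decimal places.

step 0→1:
  ẍ = (ẋ'−ẋ)/dt = (-1.710905796−-1.789212573)/0.021312 = 3.674304
  θ̈ = (θ̇'−θ̇)/dt = (0.518703346−0.552820009)/0.021312 = -1.600819
  sinθ=0.216374, cosθ=0.976310
  F = (M+m)·ẍ + m·l·cosθ·θ̈ − m·l·sinθ·θ̇² = 8.284164 + -0.396975 − 0.016796 = 7.870393
step 1→2:
  ẍ = (ẋ'−ẋ)/dt = (-1.588885286−-1.710905796)/0.021312 = 5.725437
  θ̈ = (θ̇'−θ̇)/dt = (0.440914057−0.518703346)/0.021312 = -3.650023
  sinθ=0.227862, cosθ=0.973694
  F = (M+m)·ẍ + m·l·cosθ·θ̈ − m·l·sinθ·θ̇² = 12.908690 + -0.902715 − 0.015572 = 11.990403
step 2→3:
  ẍ = (ẋ'−ẋ)/dt = (-1.582920577−-1.588885286)/0.021312 = 0.279876
  θ̈ = (θ̇'−θ̇)/dt = (0.489108381−0.440914057)/0.021312 = 2.261370
  sinθ=0.238611, cosθ=0.971115
  F = (M+m)·ẍ + m·l·cosθ·θ̈ − m·l·sinθ·θ̇² = 0.631013 + 0.557796 − 0.011782 = 1.177027
step 3→4:
  ẍ = (ẋ'−ẋ)/dt = (-1.462692699−-1.582920577)/0.021312 = 5.641323
  θ̈ = (θ̇'−θ̇)/dt = (0.418405174−0.489108381)/0.021312 = -3.317530
  sinθ=0.247726, cosθ=0.968830
  F = (M+m)·ẍ + m·l·cosθ·θ̈ − m·l·sinθ·θ̇² = 12.719045 + -0.816386 − 0.015053 = 11.887607
step 4→5:
  ẍ = (ẋ'−ẋ)/dt = (-1.530220998−-1.462692699)/0.021312 = -3.168558
  θ̈ = (θ̇'−θ̇)/dt = (0.548630346−0.418405174)/0.021312 = 6.110415
  sinθ=0.257811, cosθ=0.966195
  F = (M+m)·ẍ + m·l·cosθ·θ̈ − m·l·sinθ·θ̇² = -7.143896 + 1.499576 − 0.011464 = -5.655784
step 5→6:
  ẍ = (ẋ'−ẋ)/dt = (-1.681066824−-1.530220998)/0.021312 = -7.077976
  θ̈ = (θ̇'−θ̇)/dt = (0.768422978−0.548630346)/0.021312 = 10.313093
  sinθ=0.266417, cosθ=0.963858
  F = (M+m)·ẍ + m·l·cosθ·θ̈ − m·l·sinθ·θ̇² = -15.958154 + 2.524846 − 0.020368 = -13.453676

F_0 = 7.870393 N
F_1 = 11.990403 N
F_2 = 1.177027 N
F_3 = 11.887607 N
F_4 = -5.655784 N
F_5 = -13.453676 N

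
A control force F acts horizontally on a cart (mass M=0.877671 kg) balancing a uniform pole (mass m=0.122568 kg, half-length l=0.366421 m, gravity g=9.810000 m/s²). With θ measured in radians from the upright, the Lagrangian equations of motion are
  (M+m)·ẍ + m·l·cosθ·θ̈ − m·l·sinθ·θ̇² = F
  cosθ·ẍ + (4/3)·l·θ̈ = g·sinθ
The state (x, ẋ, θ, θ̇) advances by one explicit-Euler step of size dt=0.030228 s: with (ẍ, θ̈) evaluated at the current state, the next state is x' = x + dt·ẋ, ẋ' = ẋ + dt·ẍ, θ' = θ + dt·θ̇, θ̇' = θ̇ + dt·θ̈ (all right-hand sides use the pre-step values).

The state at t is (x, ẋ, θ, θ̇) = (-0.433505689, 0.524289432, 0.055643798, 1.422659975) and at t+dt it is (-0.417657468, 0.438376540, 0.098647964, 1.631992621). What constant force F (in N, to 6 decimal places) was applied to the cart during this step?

ẍ = (ẋ'−ẋ)/dt = (0.438376540−0.524289432)/0.030228 = -2.842163
θ̈ = (θ̇'−θ̇)/dt = (1.631992621−1.422659975)/0.030228 = 6.925124
sinθ=0.055615, cosθ=0.998452
F = (M+m)·ẍ + m·l·cosθ·θ̈ − m·l·sinθ·θ̇² = -2.842842 + 0.310536 − 0.005055 = -2.537361

F = -2.537361 N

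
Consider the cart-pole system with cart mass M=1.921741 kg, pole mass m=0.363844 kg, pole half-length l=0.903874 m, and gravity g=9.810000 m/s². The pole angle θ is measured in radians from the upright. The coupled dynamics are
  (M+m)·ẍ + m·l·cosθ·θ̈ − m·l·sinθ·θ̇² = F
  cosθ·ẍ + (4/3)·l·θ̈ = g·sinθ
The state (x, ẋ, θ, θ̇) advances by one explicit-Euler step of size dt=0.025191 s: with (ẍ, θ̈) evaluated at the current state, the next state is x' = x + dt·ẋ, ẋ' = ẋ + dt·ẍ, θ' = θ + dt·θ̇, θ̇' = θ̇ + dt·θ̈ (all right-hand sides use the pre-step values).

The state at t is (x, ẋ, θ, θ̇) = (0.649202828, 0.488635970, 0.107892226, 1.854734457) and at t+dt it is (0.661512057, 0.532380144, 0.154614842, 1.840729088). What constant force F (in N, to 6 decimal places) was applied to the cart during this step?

ẍ = (ẋ'−ẋ)/dt = (0.532380144−0.488635970)/0.025191 = 1.736500
θ̈ = (θ̇'−θ̇)/dt = (1.840729088−1.854734457)/0.025191 = -0.555967
sinθ=0.107683, cosθ=0.994185
F = (M+m)·ẍ + m·l·cosθ·θ̈ − m·l·sinθ·θ̇² = 3.968919 + -0.181777 − 0.121824 = 3.665317

F = 3.665317 N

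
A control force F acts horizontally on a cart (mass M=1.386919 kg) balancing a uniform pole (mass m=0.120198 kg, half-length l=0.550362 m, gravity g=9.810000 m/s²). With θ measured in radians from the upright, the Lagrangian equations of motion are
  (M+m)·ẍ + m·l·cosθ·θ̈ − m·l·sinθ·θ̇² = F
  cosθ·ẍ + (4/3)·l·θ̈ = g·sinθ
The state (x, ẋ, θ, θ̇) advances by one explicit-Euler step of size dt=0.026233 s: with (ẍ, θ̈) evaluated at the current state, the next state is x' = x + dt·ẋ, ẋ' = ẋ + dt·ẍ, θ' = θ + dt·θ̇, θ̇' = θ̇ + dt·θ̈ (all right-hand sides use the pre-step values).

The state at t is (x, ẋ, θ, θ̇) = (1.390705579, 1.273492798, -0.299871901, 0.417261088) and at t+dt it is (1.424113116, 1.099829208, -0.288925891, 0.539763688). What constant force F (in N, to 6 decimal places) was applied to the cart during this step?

ẍ = (ẋ'−ẋ)/dt = (1.099829208−1.273492798)/0.026233 = -6.620043
θ̈ = (θ̇'−θ̇)/dt = (0.539763688−0.417261088)/0.026233 = 4.669790
sinθ=-0.295398, cosθ=0.955374
F = (M+m)·ẍ + m·l·cosθ·θ̈ − m·l·sinθ·θ̇² = -9.977179 + 0.295132 − -0.003402 = -9.678645

F = -9.678645 N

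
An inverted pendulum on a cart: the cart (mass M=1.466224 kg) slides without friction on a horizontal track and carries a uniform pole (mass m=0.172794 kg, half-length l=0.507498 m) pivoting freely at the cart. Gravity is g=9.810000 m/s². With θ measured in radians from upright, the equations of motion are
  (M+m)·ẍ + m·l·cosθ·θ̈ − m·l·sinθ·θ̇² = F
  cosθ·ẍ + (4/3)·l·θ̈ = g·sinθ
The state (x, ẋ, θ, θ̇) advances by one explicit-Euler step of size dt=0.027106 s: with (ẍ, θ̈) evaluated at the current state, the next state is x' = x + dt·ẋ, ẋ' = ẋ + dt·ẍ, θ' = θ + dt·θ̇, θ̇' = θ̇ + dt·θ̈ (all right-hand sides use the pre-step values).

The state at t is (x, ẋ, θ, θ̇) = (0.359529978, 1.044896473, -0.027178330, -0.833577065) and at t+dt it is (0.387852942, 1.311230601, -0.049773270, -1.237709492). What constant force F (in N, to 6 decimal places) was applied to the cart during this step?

ẍ = (ẋ'−ẋ)/dt = (1.311230601−1.044896473)/0.027106 = 9.825652
θ̈ = (θ̇'−θ̇)/dt = (-1.237709492−-0.833577065)/0.027106 = -14.909335
sinθ=-0.027175, cosθ=0.999631
F = (M+m)·ẍ + m·l·cosθ·θ̈ − m·l·sinθ·θ̇² = 16.104421 + -1.306956 − -0.001656 = 14.799121

F = 14.799121 N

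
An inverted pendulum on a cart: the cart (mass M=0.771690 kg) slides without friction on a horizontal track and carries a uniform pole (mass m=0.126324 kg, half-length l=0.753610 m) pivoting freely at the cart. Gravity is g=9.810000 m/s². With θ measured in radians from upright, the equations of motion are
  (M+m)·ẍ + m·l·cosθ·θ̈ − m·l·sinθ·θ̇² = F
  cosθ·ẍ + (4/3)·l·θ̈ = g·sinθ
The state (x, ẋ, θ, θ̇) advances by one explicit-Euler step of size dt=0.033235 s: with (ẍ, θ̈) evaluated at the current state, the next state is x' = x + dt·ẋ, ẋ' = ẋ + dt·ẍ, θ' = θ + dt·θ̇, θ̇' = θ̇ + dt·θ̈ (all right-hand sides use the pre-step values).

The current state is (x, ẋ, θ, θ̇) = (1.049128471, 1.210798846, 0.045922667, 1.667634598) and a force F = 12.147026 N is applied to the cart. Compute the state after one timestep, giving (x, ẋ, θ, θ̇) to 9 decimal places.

(1.089369371, 1.711991757, 0.101346503, 1.184263851)

sinθ=0.045906528, cosθ=0.998945740
temp = (F + m·l·θ̇²·sinθ)/(M+m) = (12.147026 + 0.012153707)/0.898014 = 13.540078113
θ̈ = (g·sinθ − cosθ·temp)/(l·(4/3 − m·cos²θ/(M+m))) = -14.544027301
ẍ = temp − m·l·θ̈·cosθ/(M+m) = 15.080274125
Euler: x'=1.049128471+0.033235·1.210798846=1.089369371, ẋ'=1.210798846+0.033235·15.080274125=1.711991757
       θ'=0.045922667+0.033235·1.667634598=0.101346503, θ̇'=1.667634598+0.033235·-14.544027301=1.184263851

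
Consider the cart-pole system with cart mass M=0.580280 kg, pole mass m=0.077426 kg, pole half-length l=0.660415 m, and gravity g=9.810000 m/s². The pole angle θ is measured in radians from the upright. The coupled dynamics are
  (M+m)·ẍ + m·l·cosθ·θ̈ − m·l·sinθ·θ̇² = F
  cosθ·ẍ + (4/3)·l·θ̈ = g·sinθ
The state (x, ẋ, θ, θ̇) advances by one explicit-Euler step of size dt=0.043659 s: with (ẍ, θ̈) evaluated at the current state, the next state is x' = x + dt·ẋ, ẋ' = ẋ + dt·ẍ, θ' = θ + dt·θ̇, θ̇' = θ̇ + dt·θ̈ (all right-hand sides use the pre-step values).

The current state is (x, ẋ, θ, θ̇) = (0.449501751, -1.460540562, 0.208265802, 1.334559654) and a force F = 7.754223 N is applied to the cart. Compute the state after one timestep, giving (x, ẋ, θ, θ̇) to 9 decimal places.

(0.385736011, -0.905280818, 0.266531342, 0.818173685)

sinθ=0.206763488, cosθ=0.978390955
temp = (F + m·l·θ̇²·sinθ)/(M+m) = (7.754223 + 0.018830142)/0.657706 = 11.818431247
θ̈ = (g·sinθ − cosθ·temp)/(l·(4/3 − m·cos²θ/(M+m))) = -11.827709499
ẍ = temp − m·l·θ̈·cosθ/(M+m) = 12.718104950
Euler: x'=0.449501751+0.043659·-1.460540562=0.385736011, ẋ'=-1.460540562+0.043659·12.718104950=-0.905280818
       θ'=0.208265802+0.043659·1.334559654=0.266531342, θ̇'=1.334559654+0.043659·-11.827709499=0.818173685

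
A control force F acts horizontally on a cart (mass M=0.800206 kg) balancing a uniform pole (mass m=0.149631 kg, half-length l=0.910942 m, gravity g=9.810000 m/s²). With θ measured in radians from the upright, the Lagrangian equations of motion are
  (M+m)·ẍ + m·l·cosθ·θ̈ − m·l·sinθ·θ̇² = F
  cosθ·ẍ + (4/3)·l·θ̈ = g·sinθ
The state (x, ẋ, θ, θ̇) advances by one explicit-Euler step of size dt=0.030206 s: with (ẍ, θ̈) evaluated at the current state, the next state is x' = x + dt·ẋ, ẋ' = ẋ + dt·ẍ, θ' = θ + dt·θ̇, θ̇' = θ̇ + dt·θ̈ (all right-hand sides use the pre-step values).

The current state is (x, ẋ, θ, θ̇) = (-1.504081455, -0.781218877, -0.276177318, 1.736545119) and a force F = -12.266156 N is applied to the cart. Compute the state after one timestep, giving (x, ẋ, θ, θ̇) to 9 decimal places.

(-1.527678952, -1.212886832, -0.223723236, 2.011954342)

sinθ=-0.272679829, cosθ=0.962104834
temp = (F + m·l·θ̇²·sinθ)/(M+m) = (-12.266156 + -0.112082410)/0.949837 = -13.031960652
θ̈ = (g·sinθ − cosθ·temp)/(l·(4/3 − m·cos²θ/(M+m))) = 9.117699226
ẍ = temp − m·l·θ̈·cosθ/(M+m) = -14.290801653
Euler: x'=-1.504081455+0.030206·-0.781218877=-1.527678952, ẋ'=-0.781218877+0.030206·-14.290801653=-1.212886832
       θ'=-0.276177318+0.030206·1.736545119=-0.223723236, θ̇'=1.736545119+0.030206·9.117699226=2.011954342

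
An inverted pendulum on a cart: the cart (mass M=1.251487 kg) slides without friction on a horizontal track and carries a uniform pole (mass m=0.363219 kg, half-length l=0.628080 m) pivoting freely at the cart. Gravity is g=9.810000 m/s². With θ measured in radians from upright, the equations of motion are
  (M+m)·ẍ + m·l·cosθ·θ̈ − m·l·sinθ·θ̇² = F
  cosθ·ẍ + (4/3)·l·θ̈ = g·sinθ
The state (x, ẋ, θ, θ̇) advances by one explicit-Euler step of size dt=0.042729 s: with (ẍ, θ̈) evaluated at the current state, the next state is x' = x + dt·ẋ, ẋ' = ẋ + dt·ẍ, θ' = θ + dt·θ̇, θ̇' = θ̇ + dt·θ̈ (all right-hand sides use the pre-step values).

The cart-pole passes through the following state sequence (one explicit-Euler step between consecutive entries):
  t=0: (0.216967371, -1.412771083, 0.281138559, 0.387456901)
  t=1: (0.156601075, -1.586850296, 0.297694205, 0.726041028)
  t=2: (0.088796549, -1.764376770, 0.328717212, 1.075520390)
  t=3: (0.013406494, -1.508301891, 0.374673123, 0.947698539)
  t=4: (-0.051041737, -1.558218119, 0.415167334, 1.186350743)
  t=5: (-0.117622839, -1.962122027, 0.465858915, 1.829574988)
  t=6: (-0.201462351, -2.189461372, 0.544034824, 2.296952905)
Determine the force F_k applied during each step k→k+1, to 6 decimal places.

step 0→1:
  ẍ = (ẋ'−ẋ)/dt = (-1.586850296−-1.412771083)/0.042729 = -4.074030
  θ̈ = (θ̇'−θ̇)/dt = (0.726041028−0.387456901)/0.042729 = 7.923989
  sinθ=0.277450, cosθ=0.960740
  F = (M+m)·ẍ + m·l·cosθ·θ̈ − m·l·sinθ·θ̇² = -6.578360 + 1.736734 − 0.009502 = -4.851128
step 1→2:
  ẍ = (ẋ'−ẋ)/dt = (-1.764376770−-1.586850296)/0.042729 = -4.154707
  θ̈ = (θ̇'−θ̇)/dt = (1.075520390−0.726041028)/0.042729 = 8.178974
  sinθ=0.293317, cosθ=0.956015
  F = (M+m)·ẍ + m·l·cosθ·θ̈ − m·l·sinθ·θ̇² = -6.708630 + 1.783804 − 0.035273 = -4.960099
step 2→3:
  ẍ = (ẋ'−ẋ)/dt = (-1.508301891−-1.764376770)/0.042729 = 5.993000
  θ̈ = (θ̇'−θ̇)/dt = (0.947698539−1.075520390)/0.042729 = -2.991454
  sinθ=0.322829, cosθ=0.946457
  F = (M+m)·ẍ + m·l·cosθ·θ̈ − m·l·sinθ·θ̇² = 9.676932 + -0.645902 − 0.085191 = 8.945839
step 3→4:
  ẍ = (ẋ'−ẋ)/dt = (-1.558218119−-1.508301891)/0.042729 = -1.168205
  θ̈ = (θ̇'−θ̇)/dt = (1.186350743−0.947698539)/0.042729 = 5.585251
  sinθ=0.365968, cosθ=0.930627
  F = (M+m)·ẍ + m·l·cosθ·θ̈ − m·l·sinθ·θ̇² = -1.886307 + 1.185774 − 0.074984 = -0.775517
step 4→5:
  ẍ = (ẋ'−ẋ)/dt = (-1.962122027−-1.558218119)/0.042729 = -9.452688
  θ̈ = (θ̇'−θ̇)/dt = (1.829574988−1.186350743)/0.042729 = 15.053576
  sinθ=0.403343, cosθ=0.915049
  F = (M+m)·ẍ + m·l·cosθ·θ̈ − m·l·sinθ·θ̇² = -15.263312 + 3.142443 − 0.129504 = -12.250373
step 5→6:
  ẍ = (ẋ'−ẋ)/dt = (-2.189461372−-1.962122027)/0.042729 = -5.320493
  θ̈ = (θ̇'−θ̇)/dt = (2.296952905−1.829574988)/0.042729 = 10.938190
  sinθ=0.449190, cosθ=0.893436
  F = (M+m)·ẍ + m·l·cosθ·θ̈ − m·l·sinθ·θ̇² = -8.591032 + 2.229423 − 0.343016 = -6.704625

F_0 = -4.851128 N
F_1 = -4.960099 N
F_2 = 8.945839 N
F_3 = -0.775517 N
F_4 = -12.250373 N
F_5 = -6.704625 N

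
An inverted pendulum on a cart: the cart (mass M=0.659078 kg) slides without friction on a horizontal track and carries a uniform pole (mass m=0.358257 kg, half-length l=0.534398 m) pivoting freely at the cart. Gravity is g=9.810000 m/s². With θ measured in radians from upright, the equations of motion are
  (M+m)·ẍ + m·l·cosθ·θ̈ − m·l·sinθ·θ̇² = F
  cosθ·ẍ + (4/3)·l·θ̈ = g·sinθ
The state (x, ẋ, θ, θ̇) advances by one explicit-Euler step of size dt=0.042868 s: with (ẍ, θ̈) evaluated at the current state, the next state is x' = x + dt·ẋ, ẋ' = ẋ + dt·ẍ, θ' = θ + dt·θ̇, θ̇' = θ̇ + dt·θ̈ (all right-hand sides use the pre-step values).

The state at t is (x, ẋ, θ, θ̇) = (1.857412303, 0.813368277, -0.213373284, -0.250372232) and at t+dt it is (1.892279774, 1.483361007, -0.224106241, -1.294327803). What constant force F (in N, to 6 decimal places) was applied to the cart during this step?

ẍ = (ẋ'−ẋ)/dt = (1.483361007−0.813368277)/0.042868 = 15.629204
θ̈ = (θ̇'−θ̇)/dt = (-1.294327803−-0.250372232)/0.042868 = -24.352794
sinθ=-0.211758, cosθ=0.977322
F = (M+m)·ẍ + m·l·cosθ·θ̈ − m·l·sinθ·θ̇² = 15.900137 + -4.556654 − -0.002541 = 11.346024

F = 11.346024 N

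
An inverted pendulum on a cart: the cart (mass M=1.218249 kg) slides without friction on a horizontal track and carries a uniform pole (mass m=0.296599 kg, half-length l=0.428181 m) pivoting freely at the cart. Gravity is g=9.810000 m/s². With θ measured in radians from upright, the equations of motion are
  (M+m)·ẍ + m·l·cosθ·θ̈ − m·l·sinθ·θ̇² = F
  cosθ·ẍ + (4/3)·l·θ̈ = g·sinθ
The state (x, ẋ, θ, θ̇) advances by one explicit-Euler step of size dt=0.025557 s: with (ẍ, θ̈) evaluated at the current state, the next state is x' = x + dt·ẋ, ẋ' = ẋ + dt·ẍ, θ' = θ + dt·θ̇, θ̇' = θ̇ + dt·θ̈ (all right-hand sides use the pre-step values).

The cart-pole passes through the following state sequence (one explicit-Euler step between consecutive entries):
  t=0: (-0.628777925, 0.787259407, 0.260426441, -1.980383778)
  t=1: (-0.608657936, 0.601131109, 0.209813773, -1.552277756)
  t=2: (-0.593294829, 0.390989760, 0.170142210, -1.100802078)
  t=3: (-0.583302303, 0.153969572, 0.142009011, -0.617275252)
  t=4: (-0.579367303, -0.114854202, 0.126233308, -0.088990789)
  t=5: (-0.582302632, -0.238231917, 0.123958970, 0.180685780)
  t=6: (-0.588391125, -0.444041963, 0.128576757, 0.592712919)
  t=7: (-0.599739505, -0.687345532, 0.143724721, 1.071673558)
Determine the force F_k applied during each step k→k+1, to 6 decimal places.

F_0 = -9.105077 N
F_1 = -10.325232 N
F_2 = -11.706977 N
F_3 = -13.342194 N
F_4 = -5.983716 N
F_5 = -10.167817 N
F_6 = -12.066720 N

step 0→1:
  ẍ = (ẋ'−ẋ)/dt = (0.601131109−0.787259407)/0.025557 = -7.282870
  θ̈ = (θ̇'−θ̇)/dt = (-1.552277756−-1.980383778)/0.025557 = 16.751028
  sinθ=0.257493, cosθ=0.966280
  F = (M+m)·ẍ + m·l·cosθ·θ̈ − m·l·sinθ·θ̇² = -11.032440 + 2.055614 − 0.128251 = -9.105077
step 1→2:
  ẍ = (ẋ'−ẋ)/dt = (0.390989760−0.601131109)/0.025557 = -8.222458
  θ̈ = (θ̇'−θ̇)/dt = (-1.100802078−-1.552277756)/0.025557 = 17.665441
  sinθ=0.208278, cosθ=0.978070
  F = (M+m)·ẍ + m·l·cosθ·θ̈ − m·l·sinθ·θ̇² = -12.455773 + 2.194277 − 0.063735 = -10.325232
step 2→3:
  ẍ = (ẋ'−ẋ)/dt = (0.153969572−0.390989760)/0.025557 = -9.274179
  θ̈ = (θ̇'−θ̇)/dt = (-0.617275252−-1.100802078)/0.025557 = 18.919546
  sinθ=0.169323, cosθ=0.985561
  F = (M+m)·ẍ + m·l·cosθ·θ̈ − m·l·sinθ·θ̇² = -14.048971 + 2.368052 − 0.026057 = -11.706977
step 3→4:
  ẍ = (ẋ'−ẋ)/dt = (-0.114854202−0.153969572)/0.025557 = -10.518597
  θ̈ = (θ̇'−θ̇)/dt = (-0.088990789−-0.617275252)/0.025557 = 20.670832
  sinθ=0.141532, cosθ=0.989934
  F = (M+m)·ẍ + m·l·cosθ·θ̈ − m·l·sinθ·θ̇² = -15.934075 + 2.598730 − 0.006849 = -13.342194
step 4→5:
  ẍ = (ẋ'−ẋ)/dt = (-0.238231917−-0.114854202)/0.025557 = -4.827551
  θ̈ = (θ̇'−θ̇)/dt = (0.180685780−-0.088990789)/0.025557 = 10.551965
  sinθ=0.125898, cosθ=0.992043
  F = (M+m)·ẍ + m·l·cosθ·θ̈ − m·l·sinθ·θ̇² = -7.313006 + 1.329416 − 0.000127 = -5.983716
step 5→6:
  ẍ = (ẋ'−ẋ)/dt = (-0.444041963−-0.238231917)/0.025557 = -8.052981
  θ̈ = (θ̇'−θ̇)/dt = (0.592712919−0.180685780)/0.025557 = 16.121890
  sinθ=0.123642, cosθ=0.992327
  F = (M+m)·ẍ + m·l·cosθ·θ̈ − m·l·sinθ·θ̇² = -12.199043 + 2.031738 − 0.000513 = -10.167817
step 6→7:
  ẍ = (ẋ'−ẋ)/dt = (-0.687345532−-0.444041963)/0.025557 = -9.520036
  θ̈ = (θ̇'−θ̇)/dt = (1.071673558−0.592712919)/0.025557 = 18.740879
  sinθ=0.128223, cosθ=0.991745
  F = (M+m)·ẍ + m·l·cosθ·θ̈ − m·l·sinθ·θ̇² = -14.421408 + 2.360409 − 0.005721 = -12.066720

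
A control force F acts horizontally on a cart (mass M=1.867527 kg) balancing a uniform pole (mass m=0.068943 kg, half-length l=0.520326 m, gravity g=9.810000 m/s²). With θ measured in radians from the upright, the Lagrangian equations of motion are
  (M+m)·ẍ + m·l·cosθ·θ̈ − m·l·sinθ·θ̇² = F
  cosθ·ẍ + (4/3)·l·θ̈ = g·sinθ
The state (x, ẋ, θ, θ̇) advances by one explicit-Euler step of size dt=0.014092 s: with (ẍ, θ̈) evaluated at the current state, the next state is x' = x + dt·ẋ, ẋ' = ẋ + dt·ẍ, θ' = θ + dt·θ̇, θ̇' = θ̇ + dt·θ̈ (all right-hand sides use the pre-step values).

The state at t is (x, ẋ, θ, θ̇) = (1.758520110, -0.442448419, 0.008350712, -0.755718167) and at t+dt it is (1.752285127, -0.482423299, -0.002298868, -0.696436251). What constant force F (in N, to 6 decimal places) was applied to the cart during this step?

F = -5.342466 N

ẍ = (ẋ'−ẋ)/dt = (-0.482423299−-0.442448419)/0.014092 = -2.836707
θ̈ = (θ̇'−θ̇)/dt = (-0.696436251−-0.755718167)/0.014092 = 4.206778
sinθ=0.008351, cosθ=0.999965
F = (M+m)·ẍ + m·l·cosθ·θ̈ − m·l·sinθ·θ̇² = -5.493199 + 0.150904 − 0.000171 = -5.342466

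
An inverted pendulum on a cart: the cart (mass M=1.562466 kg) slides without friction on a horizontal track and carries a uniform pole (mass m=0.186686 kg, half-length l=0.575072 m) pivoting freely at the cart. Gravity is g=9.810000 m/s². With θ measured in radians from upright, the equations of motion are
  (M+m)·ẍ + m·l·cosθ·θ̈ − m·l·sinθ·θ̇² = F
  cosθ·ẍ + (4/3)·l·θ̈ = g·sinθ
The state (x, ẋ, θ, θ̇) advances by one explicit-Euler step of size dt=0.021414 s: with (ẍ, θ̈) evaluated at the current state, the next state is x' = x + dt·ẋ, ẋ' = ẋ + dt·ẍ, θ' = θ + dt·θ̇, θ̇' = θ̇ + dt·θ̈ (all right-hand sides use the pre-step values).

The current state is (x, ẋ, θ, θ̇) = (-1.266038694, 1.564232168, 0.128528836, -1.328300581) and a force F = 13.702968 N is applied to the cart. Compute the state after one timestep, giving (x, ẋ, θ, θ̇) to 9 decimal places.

(-1.232542226, 1.744329932, 0.100084607, -1.526127487)

sinθ=0.128175253, cosθ=0.991751534
temp = (F + m·l·θ̇²·sinθ)/(M+m) = (13.702968 + 0.024279005)/1.749152 = 7.847944035
θ̈ = (g·sinθ − cosθ·temp)/(l·(4/3 − m·cos²θ/(M+m))) = -9.238204280
ẍ = temp − m·l·θ̈·cosθ/(M+m) = 8.410281300
Euler: x'=-1.266038694+0.021414·1.564232168=-1.232542226, ẋ'=1.564232168+0.021414·8.410281300=1.744329932
       θ'=0.128528836+0.021414·-1.328300581=0.100084607, θ̇'=-1.328300581+0.021414·-9.238204280=-1.526127487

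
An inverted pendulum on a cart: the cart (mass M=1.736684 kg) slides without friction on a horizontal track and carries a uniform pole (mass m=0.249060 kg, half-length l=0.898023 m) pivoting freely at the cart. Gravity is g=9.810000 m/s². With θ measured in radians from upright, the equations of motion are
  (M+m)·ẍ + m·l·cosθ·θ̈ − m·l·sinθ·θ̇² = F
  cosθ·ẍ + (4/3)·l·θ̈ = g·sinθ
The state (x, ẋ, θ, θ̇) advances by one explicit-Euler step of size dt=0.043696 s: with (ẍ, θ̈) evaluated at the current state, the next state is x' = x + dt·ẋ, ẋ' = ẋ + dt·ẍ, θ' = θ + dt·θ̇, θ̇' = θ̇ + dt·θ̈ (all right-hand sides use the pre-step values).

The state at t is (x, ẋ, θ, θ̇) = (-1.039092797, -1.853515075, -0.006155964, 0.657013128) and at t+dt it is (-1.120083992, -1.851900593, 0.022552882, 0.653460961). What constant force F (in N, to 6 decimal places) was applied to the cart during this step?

ẍ = (ẋ'−ẋ)/dt = (-1.851900593−-1.853515075)/0.043696 = 0.036948
θ̈ = (θ̇'−θ̇)/dt = (0.653460961−0.657013128)/0.043696 = -0.081293
sinθ=-0.006156, cosθ=0.999981
F = (M+m)·ẍ + m·l·cosθ·θ̈ − m·l·sinθ·θ̇² = 0.073369 + -0.018182 − -0.000594 = 0.055782

F = 0.055782 N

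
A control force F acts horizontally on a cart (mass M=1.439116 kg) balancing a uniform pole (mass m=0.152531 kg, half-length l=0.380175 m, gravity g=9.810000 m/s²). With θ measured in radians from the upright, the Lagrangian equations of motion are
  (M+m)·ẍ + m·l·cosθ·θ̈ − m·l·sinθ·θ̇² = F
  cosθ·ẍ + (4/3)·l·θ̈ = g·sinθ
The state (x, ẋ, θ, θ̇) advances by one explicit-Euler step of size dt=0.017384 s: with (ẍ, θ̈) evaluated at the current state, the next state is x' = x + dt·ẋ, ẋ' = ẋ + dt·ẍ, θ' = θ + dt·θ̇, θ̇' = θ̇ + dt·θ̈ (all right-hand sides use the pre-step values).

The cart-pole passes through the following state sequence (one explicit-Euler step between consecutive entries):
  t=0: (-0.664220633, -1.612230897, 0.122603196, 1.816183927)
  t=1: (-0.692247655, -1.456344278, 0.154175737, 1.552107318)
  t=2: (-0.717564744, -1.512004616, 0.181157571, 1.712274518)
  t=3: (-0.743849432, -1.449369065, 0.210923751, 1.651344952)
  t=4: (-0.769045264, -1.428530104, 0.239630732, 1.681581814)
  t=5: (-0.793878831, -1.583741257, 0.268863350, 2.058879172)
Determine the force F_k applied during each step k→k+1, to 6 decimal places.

step 0→1:
  ẍ = (ẋ'−ẋ)/dt = (-1.456344278−-1.612230897)/0.017384 = 8.967247
  θ̈ = (θ̇'−θ̇)/dt = (1.552107318−1.816183927)/0.017384 = -15.190785
  sinθ=0.122296, cosθ=0.992494
  F = (M+m)·ẍ + m·l·cosθ·θ̈ − m·l·sinθ·θ̇² = 14.272692 + -0.874278 − 0.023392 = 13.375021
step 1→2:
  ẍ = (ẋ'−ẋ)/dt = (-1.512004616−-1.456344278)/0.017384 = -3.201814
  θ̈ = (θ̇'−θ̇)/dt = (1.712274518−1.552107318)/0.017384 = 9.213484
  sinθ=0.153566, cosθ=0.988138
  F = (M+m)·ẍ + m·l·cosθ·θ̈ − m·l·sinθ·θ̇² = -5.096158 + 0.527939 − 0.021453 = -4.589672
step 2→3:
  ẍ = (ẋ'−ẋ)/dt = (-1.449369065−-1.512004616)/0.017384 = 3.603057
  θ̈ = (θ̇'−θ̇)/dt = (1.651344952−1.712274518)/0.017384 = -3.504922
  sinθ=0.180168, cosθ=0.983636
  F = (M+m)·ẍ + m·l·cosθ·θ̈ − m·l·sinθ·θ̇² = 5.734796 + -0.199919 − 0.030631 = 5.504245
step 3→4:
  ẍ = (ẋ'−ẋ)/dt = (-1.428530104−-1.449369065)/0.017384 = 1.198744
  θ̈ = (θ̇'−θ̇)/dt = (1.681581814−1.651344952)/0.017384 = 1.739350
  sinθ=0.209363, cosθ=0.977838
  F = (M+m)·ẍ + m·l·cosθ·θ̈ − m·l·sinθ·θ̇² = 1.907977 + 0.098627 − 0.033107 = 1.973497
step 4→5:
  ẍ = (ẋ'−ẋ)/dt = (-1.583741257−-1.428530104)/0.017384 = -8.928391
  θ̈ = (θ̇'−θ̇)/dt = (2.058879172−1.681581814)/0.017384 = 21.703714
  sinθ=0.237344, cosθ=0.971426
  F = (M+m)·ẍ + m·l·cosθ·θ̈ − m·l·sinθ·θ̇² = -14.210847 + 1.222603 − 0.038918 = -13.027163

F_0 = 13.375021 N
F_1 = -4.589672 N
F_2 = 5.504245 N
F_3 = 1.973497 N
F_4 = -13.027163 N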